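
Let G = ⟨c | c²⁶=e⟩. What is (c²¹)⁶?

Compute successive powers of (c²¹), reducing at each step:
  (c²¹)²: (c²¹) · c²¹ = c¹⁶
  (c²¹)³: (c¹⁶) · c²¹ = c¹¹
  (c²¹)⁴: (c¹¹) · c²¹ = c⁶
  (c²¹)⁵: (c⁶) · c²¹ = c
  (c²¹)⁶: c · c²¹ = c²²

Answer: c²²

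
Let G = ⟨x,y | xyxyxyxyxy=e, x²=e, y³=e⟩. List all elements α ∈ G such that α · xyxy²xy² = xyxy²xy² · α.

⟨xyxy²xy²⟩ ⊆ C_G(xyxy²xy²) since powers of xyxy²xy² commute with xyxy²xy²; so |C_G(xyxy²xy²)| ≥ |⟨xyxy²xy²⟩| = 3.
By orbit–stabilizer, |C_G(xyxy²xy²)| = |G| / |conj. class of xyxy²xy²| = 60 / 20 = 3.
The 3 elements commuting with xyxy²xy² are {e, xyxy²xy², yxyxy²x}.

Answer: {e, xyxy²xy², yxyxy²x}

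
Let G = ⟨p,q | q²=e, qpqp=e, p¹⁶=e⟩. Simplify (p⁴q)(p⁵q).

Compute (p⁴q) · (p⁵q) by multiplying left to right and reducing via the relations at each step:
  (p⁴q) · p⁵ = p¹⁵q
  (p¹⁵q) · q = p¹⁵

Answer: p¹⁵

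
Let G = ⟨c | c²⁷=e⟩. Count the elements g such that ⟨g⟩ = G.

G is cyclic of order 27. An element generates G iff its order is 27, and a cyclic group of order 27 has exactly φ(27) = 18 such elements.

Answer: 18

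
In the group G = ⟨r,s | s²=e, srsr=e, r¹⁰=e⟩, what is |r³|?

Compute successive powers until reaching e:
  (r³)¹ = r³, (r³)² = r⁶, (r³)³ = r⁹, (r³)⁴ = r², (r³)⁵ = r⁵, (r³)⁶ = r⁸, (r³)⁷ = r, (r³)⁸ = r⁴, (r³)⁹ = r⁷, (r³)¹⁰ = e.
The smallest positive k with (r³)ᵏ = e is 10.

Answer: 10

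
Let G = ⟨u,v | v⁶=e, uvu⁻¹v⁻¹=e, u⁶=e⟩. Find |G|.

Enumerate words in the generators, reducing via the relations: the distinct elements are
  {e, u, v, uv, u², u³, u⁴, u⁵, v², v³, v⁴, v⁵, uv², uv³, uv⁴, uv⁵, u²v, u³v, u⁴v, u⁵v, u²v², u²v³, u²v⁴, u²v⁵, u³v², u³v³, u³v⁴, u³v⁵, u⁴v², u⁴v³, u⁴v⁴, u⁴v⁵, u⁵v², u⁵v³, u⁵v⁴, u⁵v⁵}.
No further products give new elements, so |G| = 36.

Answer: 36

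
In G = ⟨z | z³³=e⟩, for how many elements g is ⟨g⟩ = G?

G is cyclic of order 33. An element generates G iff its order is 33, and a cyclic group of order 33 has exactly φ(33) = 20 such elements.

Answer: 20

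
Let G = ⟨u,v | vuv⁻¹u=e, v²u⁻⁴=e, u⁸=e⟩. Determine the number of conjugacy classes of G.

The conjugacy classes (representative and size) are:
  [e] (size 1), [u⁷] (size 2), [u²] (size 2), [u⁵] (size 2), [u⁴] (size 1), [u²v⁻¹] (size 4), [u³v] (size 4).
Class equation: 1 + 2 + 2 + 2 + 1 + 4 + 4 = 16 = |G|. So G has 7 conjugacy classes.

Answer: 7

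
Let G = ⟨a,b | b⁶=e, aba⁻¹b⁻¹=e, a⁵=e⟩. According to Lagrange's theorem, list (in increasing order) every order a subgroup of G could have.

|G| = 30 = 2 · 3 · 5. By Lagrange's theorem the order of any subgroup divides 30; the divisors of 30 are 1, 2, 3, 5, 6, 10, 15, 30.

Answer: 1, 2, 3, 5, 6, 10, 15, 30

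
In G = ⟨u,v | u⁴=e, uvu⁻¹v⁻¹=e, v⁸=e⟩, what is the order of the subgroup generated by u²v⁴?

|⟨u²v⁴⟩| equals the order of u²v⁴. Compute successive powers until reaching e:
  (u²v⁴)¹ = u²v⁴, (u²v⁴)² = e.
The smallest positive k with (u²v⁴)ᵏ = e is 2, so |⟨u²v⁴⟩| = 2.

Answer: 2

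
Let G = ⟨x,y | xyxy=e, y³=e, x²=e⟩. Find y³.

Compute successive powers of y, reducing at each step:
  y²: y · y = y²
  y³: (y²) · y = e

Answer: e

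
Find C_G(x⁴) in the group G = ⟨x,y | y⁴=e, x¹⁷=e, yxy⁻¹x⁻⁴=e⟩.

⟨x⁴⟩ ⊆ C_G(x⁴) since powers of x⁴ commute with x⁴; so |C_G(x⁴)| ≥ |⟨x⁴⟩| = 17.
By orbit–stabilizer, |C_G(x⁴)| = |G| / |conj. class of x⁴| = 68 / 4 = 17.
The 17 elements commuting with x⁴ are {e, x, x², x³, x⁴, x⁵, x⁶, x⁷, x⁸, x⁹, x¹⁰, x¹¹, x¹², x¹³, x¹⁴, x¹⁵, x¹⁶}.

Answer: {e, x, x², x³, x⁴, x⁵, x⁶, x⁷, x⁸, x⁹, x¹⁰, x¹¹, x¹², x¹³, x¹⁴, x¹⁵, x¹⁶}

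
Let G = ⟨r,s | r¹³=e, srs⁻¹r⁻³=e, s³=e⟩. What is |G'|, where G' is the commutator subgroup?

G' = [G, G] is generated by all commutators. The generator-pair commutators are: [r, s] = r¹¹.
The subgroup they normally generate is {e, r, r², r³, r⁴, r⁵, r⁶, r⁷, r⁸, r⁹, r¹⁰, r¹¹, r¹²}, of order 13.
Check: |G/G'| = 39/13 = 3 is the order of the abelianisation.

Answer: 13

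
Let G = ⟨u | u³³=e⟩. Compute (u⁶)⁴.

Compute successive powers of (u⁶), reducing at each step:
  (u⁶)²: (u⁶) · u⁶ = u¹²
  (u⁶)³: (u¹²) · u⁶ = u¹⁸
  (u⁶)⁴: (u¹⁸) · u⁶ = u²⁴

Answer: u²⁴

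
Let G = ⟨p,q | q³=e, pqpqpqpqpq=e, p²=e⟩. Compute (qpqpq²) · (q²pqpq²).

Compute (qpqpq²) · (q²pqpq²) by multiplying left to right and reducing via the relations at each step:
  (qpqpq²) · q² = pq²pq²p
  (pq²pq²p) · p = pq²pq²
  (pq²pq²) · q = pq²p
  (pq²p) · p = pq²
  (pq²) · q² = pq

Answer: pq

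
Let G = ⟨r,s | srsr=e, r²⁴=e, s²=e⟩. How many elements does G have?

Enumerate words in the generators, reducing via the relations: the distinct elements are
  {e, r, s, rs, r², r³, r⁴, r⁵, r⁶, r⁷, r⁸, r⁹, r²s, r²², r²³, r²¹, r²⁰, r³s, r¹², r¹³, r¹¹, r¹⁰, r¹⁴, r¹⁵, r¹⁶, r¹⁷, r¹⁸, r¹⁹, r⁴s, r⁵s, r⁶s, r⁷s, r⁸s, r⁹s, r²²s, r²³s, r²¹s, r²⁰s, r¹²s, r¹³s, r¹¹s, r¹⁰s, r¹⁴s, r¹⁵s, r¹⁶s, r¹⁷s, r¹⁸s, r¹⁹s}.
No further products give new elements, so |G| = 48.

Answer: 48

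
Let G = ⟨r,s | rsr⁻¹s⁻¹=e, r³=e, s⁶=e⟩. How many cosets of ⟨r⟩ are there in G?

First find ord(r) by computing successive powers:
  r¹ = r, r² = r², r³ = e.
So |⟨r⟩| = ord(r) = 3. With |G| = 18, by Lagrange [G : ⟨r⟩] = 18/3 = 6.

Answer: 6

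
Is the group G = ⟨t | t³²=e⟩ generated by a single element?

|G| = 32. The element t has order 32 (its powers give 32 distinct elements), so ⟨t⟩ = G and G is cyclic.

Answer: Yes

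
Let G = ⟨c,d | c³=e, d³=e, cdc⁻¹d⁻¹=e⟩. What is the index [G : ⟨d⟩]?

First find ord(d) by computing successive powers:
  d¹ = d, d² = d², d³ = e.
So |⟨d⟩| = ord(d) = 3. With |G| = 9, by Lagrange [G : ⟨d⟩] = 9/3 = 3.

Answer: 3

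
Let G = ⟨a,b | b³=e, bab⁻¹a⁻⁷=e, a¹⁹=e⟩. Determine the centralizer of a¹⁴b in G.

⟨a¹⁴b⟩ ⊆ C_G(a¹⁴b) since powers of a¹⁴b commute with a¹⁴b; so |C_G(a¹⁴b)| ≥ |⟨a¹⁴b⟩| = 3.
By orbit–stabilizer, |C_G(a¹⁴b)| = |G| / |conj. class of a¹⁴b| = 57 / 19 = 3.
The 3 elements commuting with a¹⁴b are {e, a¹⁴b, a¹⁷b²}.

Answer: {e, a¹⁴b, a¹⁷b²}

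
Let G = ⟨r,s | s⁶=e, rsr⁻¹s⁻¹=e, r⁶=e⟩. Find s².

Compute successive powers of s, reducing at each step:
  s²: s · s = s²

Answer: s²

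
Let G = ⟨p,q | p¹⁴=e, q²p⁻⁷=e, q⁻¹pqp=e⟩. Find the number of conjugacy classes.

The conjugacy classes (representative and size) are:
  [e] (size 1), [p¹³] (size 2), [p¹²] (size 2), [p¹¹] (size 2), [p⁴] (size 2), [p⁵] (size 2), [p⁸] (size 2), [p⁷] (size 1), [p⁵q⁻¹] (size 7), [p⁵q] (size 7).
Class equation: 1 + 2 + 2 + 2 + 2 + 2 + 2 + 1 + 7 + 7 = 28 = |G|. So G has 10 conjugacy classes.

Answer: 10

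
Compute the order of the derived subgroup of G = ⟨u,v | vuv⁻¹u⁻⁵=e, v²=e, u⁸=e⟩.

G' = [G, G] is generated by all commutators. The generator-pair commutators are: [u, v] = u⁴.
The subgroup they normally generate is {e, u⁴}, of order 2.
Check: |G/G'| = 16/2 = 8 is the order of the abelianisation.

Answer: 2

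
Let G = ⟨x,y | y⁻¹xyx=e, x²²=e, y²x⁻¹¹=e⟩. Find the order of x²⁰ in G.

Compute successive powers until reaching e:
  (x²⁰)¹ = x²⁰, (x²⁰)² = x¹⁸, (x²⁰)³ = x¹⁶, (x²⁰)⁴ = x¹⁴, (x²⁰)⁵ = x¹², (x²⁰)⁶ = x¹⁰, (x²⁰)⁷ = x⁸, (x²⁰)⁸ = x⁶, (x²⁰)⁹ = x⁴, (x²⁰)¹⁰ = x², (x²⁰)¹¹ = e.
The smallest positive k with (x²⁰)ᵏ = e is 11.

Answer: 11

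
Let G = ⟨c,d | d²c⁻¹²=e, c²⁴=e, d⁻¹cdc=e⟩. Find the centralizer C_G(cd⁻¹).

⟨cd⁻¹⟩ ⊆ C_G(cd⁻¹) since powers of cd⁻¹ commute with cd⁻¹; so |C_G(cd⁻¹)| ≥ |⟨cd⁻¹⟩| = 4.
By orbit–stabilizer, |C_G(cd⁻¹)| = |G| / |conj. class of cd⁻¹| = 48 / 12 = 4.
The 4 elements commuting with cd⁻¹ are {e, c¹², cd, cd⁻¹}.

Answer: {e, c¹², cd, cd⁻¹}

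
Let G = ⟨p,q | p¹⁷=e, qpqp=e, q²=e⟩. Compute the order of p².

Compute successive powers until reaching e:
  (p²)¹ = p², (p²)² = p⁴, (p²)³ = p⁶, (p²)⁴ = p⁸, (p²)⁵ = p¹⁰, (p²)⁶ = p¹², (p²)⁷ = p¹⁴, (p²)⁸ = p¹⁶, (p²)⁹ = p, (p²)¹⁰ = p³, (p²)¹¹ = p⁵, (p²)¹² = p⁷, (p²)¹³ = p⁹, (p²)¹⁴ = p¹¹, (p²)¹⁵ = p¹³, (p²)¹⁶ = p¹⁵, (p²)¹⁷ = e.
The smallest positive k with (p²)ᵏ = e is 17.

Answer: 17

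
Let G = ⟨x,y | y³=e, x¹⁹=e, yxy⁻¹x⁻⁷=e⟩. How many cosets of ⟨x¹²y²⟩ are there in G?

First find ord(x¹²y²) by computing successive powers:
  (x¹²y²)¹ = x¹²y², (x¹²y²)² = x¹¹y, (x¹²y²)³ = e.
So |⟨x¹²y²⟩| = ord(x¹²y²) = 3. With |G| = 57, by Lagrange [G : ⟨x¹²y²⟩] = 57/3 = 19.

Answer: 19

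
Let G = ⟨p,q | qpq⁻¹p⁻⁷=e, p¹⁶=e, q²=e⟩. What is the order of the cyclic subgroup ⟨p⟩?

|⟨p⟩| equals the order of p. Compute successive powers until reaching e:
  p¹ = p, p² = p², p³ = p³, p⁴ = p⁴, p⁵ = p⁵, p⁶ = p⁶, p⁷ = p⁷, p⁸ = p⁸, p⁹ = p⁹, p¹⁰ = p¹⁰, p¹¹ = p¹¹, p¹² = p¹², p¹³ = p¹³, p¹⁴ = p¹⁴, p¹⁵ = p¹⁵, p¹⁶ = e.
The smallest positive k with pᵏ = e is 16, so |⟨p⟩| = 16.

Answer: 16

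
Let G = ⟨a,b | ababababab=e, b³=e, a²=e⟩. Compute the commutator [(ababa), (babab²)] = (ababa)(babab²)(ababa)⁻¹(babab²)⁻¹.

[(ababa), (babab²)] = (ababa)·(babab²)·(ababa)⁻¹·(babab²)⁻¹.
  (ababa) · (babab²) = b
  b · (ab²ab²a) = b²abab
  (b²abab) · (bab²ab²) = b²ab²aba

Answer: b²ab²aba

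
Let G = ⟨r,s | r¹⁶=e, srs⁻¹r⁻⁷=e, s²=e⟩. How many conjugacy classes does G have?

The conjugacy classes (representative and size) are:
  [e] (size 1), [r] (size 2), [r¹⁴] (size 2), [r³] (size 2), [r⁴] (size 2), [r¹⁰] (size 2), [r⁸] (size 1), [r⁹] (size 2), [r¹¹] (size 2), [r¹⁰s] (size 8), [rs] (size 8).
Class equation: 1 + 2 + 2 + 2 + 2 + 2 + 1 + 2 + 2 + 8 + 8 = 32 = |G|. So G has 11 conjugacy classes.

Answer: 11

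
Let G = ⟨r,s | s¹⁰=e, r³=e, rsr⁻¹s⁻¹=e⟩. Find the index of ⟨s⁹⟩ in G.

First find ord(s⁹) by computing successive powers:
  (s⁹)¹ = s⁹, (s⁹)² = s⁸, (s⁹)³ = s⁷, (s⁹)⁴ = s⁶, (s⁹)⁵ = s⁵, (s⁹)⁶ = s⁴, (s⁹)⁷ = s³, (s⁹)⁸ = s², (s⁹)⁹ = s, (s⁹)¹⁰ = e.
So |⟨s⁹⟩| = ord(s⁹) = 10. With |G| = 30, by Lagrange [G : ⟨s⁹⟩] = 30/10 = 3.

Answer: 3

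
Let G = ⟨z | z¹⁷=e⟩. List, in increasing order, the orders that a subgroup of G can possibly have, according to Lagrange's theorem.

|G| = 17 = 17. By Lagrange's theorem the order of any subgroup divides 17; the divisors of 17 are 1, 17.

Answer: 1, 17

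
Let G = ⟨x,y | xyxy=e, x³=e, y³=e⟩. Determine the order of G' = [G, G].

G' = [G, G] is generated by all commutators. The generator-pair commutators are: [x, y] = xy²x.
The subgroup they normally generate is {e, xy, x²y², xy²x}, of order 4.
Check: |G/G'| = 12/4 = 3 is the order of the abelianisation.

Answer: 4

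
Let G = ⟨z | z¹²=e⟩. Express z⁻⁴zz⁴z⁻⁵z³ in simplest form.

Multiply left to right, reducing at each step:
  (z⁸) · z = z⁹
  (z⁹) · z⁴ = z
  z · z⁻⁵ = z⁸
  (z⁸) · z³ = z¹¹

Answer: z¹¹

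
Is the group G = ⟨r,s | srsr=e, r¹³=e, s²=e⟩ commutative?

r·s = rs but s·r = r¹²s, so r·s ≠ s·r and G is not abelian.

Answer: No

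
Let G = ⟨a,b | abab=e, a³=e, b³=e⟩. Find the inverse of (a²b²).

The order of (a²b²) is 2 (smallest k with (a²b²)ᵏ = e), so (a²b²)⁻¹ = (a²b²)¹ = a²b².
Check: (a²b²) · (a²b²) → (a²b²) · a² = b;   b · b² = e, giving e as required.

Answer: a²b²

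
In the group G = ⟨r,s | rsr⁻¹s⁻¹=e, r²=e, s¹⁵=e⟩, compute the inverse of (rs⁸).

The order of (rs⁸) is 30 (smallest k with (rs⁸)ᵏ = e), so (rs⁸)⁻¹ = (rs⁸)²⁹ = rs⁷.
Check: (rs⁸) · (rs⁷) → (rs⁸) · r = s⁸;   (s⁸) · s⁷ = e, giving e as required.

Answer: rs⁷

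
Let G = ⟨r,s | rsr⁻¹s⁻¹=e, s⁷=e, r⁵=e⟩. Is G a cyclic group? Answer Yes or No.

|G| = 35. The element rs has order 35 (its powers give 35 distinct elements), so ⟨rs⟩ = G and G is cyclic.

Answer: Yes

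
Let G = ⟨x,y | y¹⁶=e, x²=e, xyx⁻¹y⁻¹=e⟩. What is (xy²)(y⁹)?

Compute (xy²) · (y⁹) by multiplying left to right and reducing via the relations at each step:
  (xy²) · y⁹ = xy¹¹

Answer: xy¹¹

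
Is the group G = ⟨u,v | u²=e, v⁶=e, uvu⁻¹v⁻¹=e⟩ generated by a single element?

|G| = 12, but the maximum element order in G is 6 < 12. No single element generates all of G, so G is not cyclic.

Answer: No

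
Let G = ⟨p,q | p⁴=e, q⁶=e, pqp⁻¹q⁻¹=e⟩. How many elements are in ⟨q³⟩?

|⟨q³⟩| equals the order of q³. Compute successive powers until reaching e:
  (q³)¹ = q³, (q³)² = e.
The smallest positive k with (q³)ᵏ = e is 2, so |⟨q³⟩| = 2.

Answer: 2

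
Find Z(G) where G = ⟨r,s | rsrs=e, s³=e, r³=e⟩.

An element z ∈ Z(G) iff z commutes with every generator.
For example e is central: e·r = r = r·e; e·s = s = s·e.
Whereas r ∉ Z(G) since r·s = rs ≠ r²s² = s·r.
Checking each of the 12 elements this way gives Z(G) = {e}, of order 1.

Answer: {e}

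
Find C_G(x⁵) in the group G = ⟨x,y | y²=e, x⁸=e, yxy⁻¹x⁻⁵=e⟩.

⟨x⁵⟩ ⊆ C_G(x⁵) since powers of x⁵ commute with x⁵; so |C_G(x⁵)| ≥ |⟨x⁵⟩| = 8.
By orbit–stabilizer, |C_G(x⁵)| = |G| / |conj. class of x⁵| = 16 / 2 = 8.
The 8 elements commuting with x⁵ are {e, x, x², x³, x⁴, x⁵, x⁶, x⁷}.

Answer: {e, x, x², x³, x⁴, x⁵, x⁶, x⁷}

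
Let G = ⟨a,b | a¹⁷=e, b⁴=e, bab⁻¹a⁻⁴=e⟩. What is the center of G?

An element z ∈ Z(G) iff z commutes with every generator.
For example e is central: e·a = a = a·e; e·b = b = b·e.
Whereas a ∉ Z(G) since a·b = ab ≠ a⁴b = b·a.
Checking each of the 68 elements this way gives Z(G) = {e}, of order 1.

Answer: {e}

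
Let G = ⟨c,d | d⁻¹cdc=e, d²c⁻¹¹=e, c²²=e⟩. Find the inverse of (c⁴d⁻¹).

The order of (c⁴d⁻¹) is 4 (smallest k with (c⁴d⁻¹)ᵏ = e), so (c⁴d⁻¹)⁻¹ = (c⁴d⁻¹)³ = c⁴d.
Check: (c⁴d⁻¹) · (c⁴d) → (c⁴d⁻¹) · c⁴ = d⁻¹;   (d⁻¹) · d = e, giving e as required.

Answer: c⁴d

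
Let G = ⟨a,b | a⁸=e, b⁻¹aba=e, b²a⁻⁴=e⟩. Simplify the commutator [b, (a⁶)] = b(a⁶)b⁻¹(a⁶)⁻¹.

[b, (a⁶)] = b·(a⁶)·b⁻¹·(a⁶)⁻¹.
  b · (a⁶) = a²b
  (a²b) · (b⁻¹) = a²
  (a²) · (a²) = a⁴

Answer: a⁴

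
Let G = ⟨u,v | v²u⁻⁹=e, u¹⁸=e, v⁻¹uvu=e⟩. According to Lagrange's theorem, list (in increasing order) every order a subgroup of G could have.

|G| = 36 = 2² · 3². By Lagrange's theorem the order of any subgroup divides 36; the divisors of 36 are 1, 2, 3, 4, 6, 9, 12, 18, 36.

Answer: 1, 2, 3, 4, 6, 9, 12, 18, 36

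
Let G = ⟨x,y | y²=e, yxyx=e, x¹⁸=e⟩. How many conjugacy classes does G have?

The conjugacy classes (representative and size) are:
  [e] (size 1), [x] (size 2), [x²] (size 2), [x³] (size 2), [x¹⁴] (size 2), [x⁵] (size 2), [x¹²] (size 2), [x⁷] (size 2), [x¹⁰] (size 2), [x⁹] (size 1), [x¹⁰y] (size 9), [xy] (size 9).
Class equation: 1 + 2 + 2 + 2 + 2 + 2 + 2 + 2 + 2 + 1 + 9 + 9 = 36 = |G|. So G has 12 conjugacy classes.

Answer: 12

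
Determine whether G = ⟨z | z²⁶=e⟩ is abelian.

G has a single generator, so G is cyclic and hence abelian.

Answer: Yes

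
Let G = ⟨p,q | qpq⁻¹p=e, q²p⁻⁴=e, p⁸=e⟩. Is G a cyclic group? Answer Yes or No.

Every cyclic group is abelian. But p·q = pq while q·p = p³q⁻¹, so p·q ≠ q·p and G is not abelian. Hence G is not cyclic.

Answer: No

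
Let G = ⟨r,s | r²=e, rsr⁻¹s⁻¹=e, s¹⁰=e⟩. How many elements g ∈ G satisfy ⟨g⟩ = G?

⟨g⟩ = G would require ord(g) = |G| = 20, but the maximum element order in G is 10 < 20. So G is not cyclic and no single element generates it: the count is 0.

Answer: 0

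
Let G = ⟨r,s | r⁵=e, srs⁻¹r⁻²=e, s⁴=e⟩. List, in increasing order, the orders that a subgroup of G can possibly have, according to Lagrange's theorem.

|G| = 20 = 2² · 5. By Lagrange's theorem the order of any subgroup divides 20; the divisors of 20 are 1, 2, 4, 5, 10, 20.

Answer: 1, 2, 4, 5, 10, 20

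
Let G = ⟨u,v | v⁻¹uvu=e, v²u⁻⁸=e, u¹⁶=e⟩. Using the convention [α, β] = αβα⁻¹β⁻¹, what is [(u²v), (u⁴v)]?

[(u²v), (u⁴v)] = (u²v)·(u⁴v)·(u²v)⁻¹·(u⁴v)⁻¹.
  (u²v) · (u⁴v) = u⁶
  (u⁶) · (u²v⁻¹) = v
  v · (u⁴v⁻¹) = u¹²

Answer: u¹²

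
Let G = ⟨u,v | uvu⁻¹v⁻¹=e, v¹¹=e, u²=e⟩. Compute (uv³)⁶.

Compute successive powers of (uv³), reducing at each step:
  (uv³)²: (uv³) · u = v³;   (v³) · v³ = v⁶
  (uv³)³: (v⁶) · u = uv⁶;   (uv⁶) · v³ = uv⁹
  (uv³)⁴: (uv⁹) · u = v⁹;   (v⁹) · v³ = v
  (uv³)⁵: v · u = uv;   (uv) · v³ = uv⁴
  (uv³)⁶: (uv⁴) · u = v⁴;   (v⁴) · v³ = v⁷

Answer: v⁷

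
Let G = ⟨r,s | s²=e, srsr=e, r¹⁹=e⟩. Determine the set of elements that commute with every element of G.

An element z ∈ Z(G) iff z commutes with every generator.
For example e is central: e·r = r = r·e; e·s = s = s·e.
Whereas r ∉ Z(G) since r·s = rs ≠ r¹⁸s = s·r.
Checking each of the 38 elements this way gives Z(G) = {e}, of order 1.

Answer: {e}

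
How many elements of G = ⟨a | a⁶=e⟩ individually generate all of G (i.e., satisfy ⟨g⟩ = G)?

G is cyclic of order 6. An element generates G iff its order is 6, and a cyclic group of order 6 has exactly φ(6) = 2 such elements.

Answer: 2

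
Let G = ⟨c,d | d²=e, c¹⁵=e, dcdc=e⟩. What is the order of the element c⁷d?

Compute successive powers until reaching e:
  (c⁷d)¹ = c⁷d, (c⁷d)² = e.
The smallest positive k with (c⁷d)ᵏ = e is 2.

Answer: 2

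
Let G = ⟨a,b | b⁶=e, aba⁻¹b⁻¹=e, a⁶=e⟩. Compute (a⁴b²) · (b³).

Compute (a⁴b²) · (b³) by multiplying left to right and reducing via the relations at each step:
  (a⁴b²) · b³ = a⁴b⁵

Answer: a⁴b⁵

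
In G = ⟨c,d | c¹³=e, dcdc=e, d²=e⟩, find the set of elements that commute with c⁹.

⟨c⁹⟩ ⊆ C_G(c⁹) since powers of c⁹ commute with c⁹; so |C_G(c⁹)| ≥ |⟨c⁹⟩| = 13.
By orbit–stabilizer, |C_G(c⁹)| = |G| / |conj. class of c⁹| = 26 / 2 = 13.
The 13 elements commuting with c⁹ are {e, c, c², c³, c⁴, c⁵, c⁶, c⁷, c⁸, c⁹, c¹⁰, c¹¹, c¹²}.

Answer: {e, c, c², c³, c⁴, c⁵, c⁶, c⁷, c⁸, c⁹, c¹⁰, c¹¹, c¹²}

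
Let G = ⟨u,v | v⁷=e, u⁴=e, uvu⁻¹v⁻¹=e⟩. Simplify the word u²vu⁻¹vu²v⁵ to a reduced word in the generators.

Multiply left to right, reducing at each step:
  (u²) · v = u²v
  (u²v) · u⁻¹ = uv
  (uv) · v = uv²
  (uv²) · u² = u³v²
  (u³v²) · v⁵ = u³

Answer: u³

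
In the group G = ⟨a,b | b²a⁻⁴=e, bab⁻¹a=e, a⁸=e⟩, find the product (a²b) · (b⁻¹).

Compute (a²b) · (b⁻¹) by multiplying left to right and reducing via the relations at each step:
  (a²b) · b⁻¹ = a²

Answer: a²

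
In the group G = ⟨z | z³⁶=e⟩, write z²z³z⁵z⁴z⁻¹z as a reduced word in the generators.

Multiply left to right, reducing at each step:
  (z²) · z³ = z⁵
  (z⁵) · z⁵ = z¹⁰
  (z¹⁰) · z⁴ = z¹⁴
  (z¹⁴) · z⁻¹ = z¹³
  (z¹³) · z = z¹⁴

Answer: z¹⁴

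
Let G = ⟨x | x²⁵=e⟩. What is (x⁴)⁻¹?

The order of (x⁴) is 25 (smallest k with (x⁴)ᵏ = e), so (x⁴)⁻¹ = (x⁴)²⁴ = x²¹.
Check: (x⁴) · (x²¹) → (x⁴) · x²¹ = e, giving e as required.

Answer: x²¹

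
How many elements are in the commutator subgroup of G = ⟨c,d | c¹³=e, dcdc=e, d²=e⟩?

G' = [G, G] is generated by all commutators. The generator-pair commutators are: [c, d] = c².
The subgroup they normally generate is {e, c, c², c³, c⁴, c⁵, c⁶, c⁷, c⁸, c⁹, c¹⁰, c¹¹, c¹²}, of order 13.
Check: |G/G'| = 26/13 = 2 is the order of the abelianisation.

Answer: 13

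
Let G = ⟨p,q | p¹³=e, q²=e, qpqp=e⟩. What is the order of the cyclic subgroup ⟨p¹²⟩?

|⟨p¹²⟩| equals the order of p¹². Compute successive powers until reaching e:
  (p¹²)¹ = p¹², (p¹²)² = p¹¹, (p¹²)³ = p¹⁰, (p¹²)⁴ = p⁹, (p¹²)⁵ = p⁸, (p¹²)⁶ = p⁷, (p¹²)⁷ = p⁶, (p¹²)⁸ = p⁵, (p¹²)⁹ = p⁴, (p¹²)¹⁰ = p³, (p¹²)¹¹ = p², (p¹²)¹² = p, (p¹²)¹³ = e.
The smallest positive k with (p¹²)ᵏ = e is 13, so |⟨p¹²⟩| = 13.

Answer: 13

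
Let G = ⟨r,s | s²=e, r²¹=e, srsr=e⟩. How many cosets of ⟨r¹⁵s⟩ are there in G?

First find ord(r¹⁵s) by computing successive powers:
  (r¹⁵s)¹ = r¹⁵s, (r¹⁵s)² = e.
So |⟨r¹⁵s⟩| = ord(r¹⁵s) = 2. With |G| = 42, by Lagrange [G : ⟨r¹⁵s⟩] = 42/2 = 21.

Answer: 21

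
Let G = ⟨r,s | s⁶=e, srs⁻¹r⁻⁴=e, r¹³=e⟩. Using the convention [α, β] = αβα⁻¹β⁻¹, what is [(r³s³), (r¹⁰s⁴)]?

[(r³s³), (r¹⁰s⁴)] = (r³s³)·(r¹⁰s⁴)·(r³s³)⁻¹·(r¹⁰s⁴)⁻¹.
  (r³s³) · (r¹⁰s⁴) = r⁶s
  (r⁶s) · (r³s³) = r⁵s⁴
  (r⁵s⁴) · (r⁹s²) = r⁸

Answer: r⁸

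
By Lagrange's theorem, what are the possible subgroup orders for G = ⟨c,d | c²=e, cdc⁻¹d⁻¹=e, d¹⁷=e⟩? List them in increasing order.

|G| = 34 = 2 · 17. By Lagrange's theorem the order of any subgroup divides 34; the divisors of 34 are 1, 2, 17, 34.

Answer: 1, 2, 17, 34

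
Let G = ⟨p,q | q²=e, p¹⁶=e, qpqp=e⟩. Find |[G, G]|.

G' = [G, G] is generated by all commutators. The generator-pair commutators are: [p, q] = p².
The subgroup they normally generate is {e, p², p⁴, p⁶, p⁸, p¹⁰, p¹², p¹⁴}, of order 8.
Check: |G/G'| = 32/8 = 4 is the order of the abelianisation.

Answer: 8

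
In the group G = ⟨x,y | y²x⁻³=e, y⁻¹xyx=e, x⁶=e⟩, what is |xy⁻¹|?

Compute successive powers until reaching e:
  (xy⁻¹)¹ = xy⁻¹, (xy⁻¹)² = x³, (xy⁻¹)³ = xy, (xy⁻¹)⁴ = e.
The smallest positive k with (xy⁻¹)ᵏ = e is 4.

Answer: 4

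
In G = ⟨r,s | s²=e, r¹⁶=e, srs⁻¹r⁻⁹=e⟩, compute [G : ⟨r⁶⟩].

First find ord(r⁶) by computing successive powers:
  (r⁶)¹ = r⁶, (r⁶)² = r¹², (r⁶)³ = r², (r⁶)⁴ = r⁸, (r⁶)⁵ = r¹⁴, (r⁶)⁶ = r⁴, (r⁶)⁷ = r¹⁰, (r⁶)⁸ = e.
So |⟨r⁶⟩| = ord(r⁶) = 8. With |G| = 32, by Lagrange [G : ⟨r⁶⟩] = 32/8 = 4.

Answer: 4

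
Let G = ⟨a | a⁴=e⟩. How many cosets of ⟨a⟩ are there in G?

First find ord(a) by computing successive powers:
  a¹ = a, a² = a², a³ = a³, a⁴ = e.
So |⟨a⟩| = ord(a) = 4. With |G| = 4, by Lagrange [G : ⟨a⟩] = 4/4 = 1.

Answer: 1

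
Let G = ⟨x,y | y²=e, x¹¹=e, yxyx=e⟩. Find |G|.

Enumerate words in the generators, reducing via the relations: the distinct elements are
  {e, x, y, xy, x², x³, x⁴, x⁵, x⁶, x⁷, x⁸, x⁹, x²y, x³y, x¹⁰, x⁴y, x⁵y, x⁶y, x⁷y, x⁸y, x⁹y, x¹⁰y}.
No further products give new elements, so |G| = 22.

Answer: 22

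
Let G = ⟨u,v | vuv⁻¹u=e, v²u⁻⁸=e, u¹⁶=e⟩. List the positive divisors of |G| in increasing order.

|G| = 32 = 2⁵. By Lagrange's theorem the order of any subgroup divides 32; the divisors of 32 are 1, 2, 4, 8, 16, 32.

Answer: 1, 2, 4, 8, 16, 32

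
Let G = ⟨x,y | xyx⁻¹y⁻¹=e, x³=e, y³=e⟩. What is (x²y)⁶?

Compute successive powers of (x²y), reducing at each step:
  (x²y)²: (x²y) · x² = xy;   (xy) · y = xy²
  (x²y)³: (xy²) · x² = y²;   (y²) · y = e
  (x²y)⁴: e · x² = x²;   (x²) · y = x²y
  (x²y)⁵: (x²y) · x² = xy;   (xy) · y = xy²
  (x²y)⁶: (xy²) · x² = y²;   (y²) · y = e

Answer: e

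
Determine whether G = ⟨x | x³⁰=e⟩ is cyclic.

|G| = 30. The element x has order 30 (its powers give 30 distinct elements), so ⟨x⟩ = G and G is cyclic.

Answer: Yes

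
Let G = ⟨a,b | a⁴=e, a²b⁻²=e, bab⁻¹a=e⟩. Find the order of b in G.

Compute successive powers until reaching e:
  b¹ = b, b² = a², b³ = b⁻¹, b⁴ = e.
The smallest positive k with bᵏ = e is 4.

Answer: 4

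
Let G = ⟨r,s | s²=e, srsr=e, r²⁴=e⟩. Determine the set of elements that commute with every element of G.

An element z ∈ Z(G) iff z commutes with every generator.
For example r¹² is central: (r¹²)·r = r¹³ = r·(r¹²); (r¹²)·s = r¹²s = s·(r¹²).
Whereas r ∉ Z(G) since r·s = rs ≠ r²³s = s·r.
Checking each of the 48 elements this way gives Z(G) = {e, r¹²}, of order 2.

Answer: {e, r¹²}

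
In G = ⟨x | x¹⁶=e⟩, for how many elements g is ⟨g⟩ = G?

G is cyclic of order 16. An element generates G iff its order is 16, and a cyclic group of order 16 has exactly φ(16) = 8 such elements.

Answer: 8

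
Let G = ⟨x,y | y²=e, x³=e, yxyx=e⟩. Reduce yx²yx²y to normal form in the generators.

Multiply left to right, reducing at each step:
  y · x² = xy
  (xy) · y = x
  x · x² = e
  e · y = y

Answer: y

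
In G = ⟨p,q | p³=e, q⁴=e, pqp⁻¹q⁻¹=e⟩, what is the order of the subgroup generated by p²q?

|⟨p²q⟩| equals the order of p²q. Compute successive powers until reaching e:
  (p²q)¹ = p²q, (p²q)² = pq², (p²q)³ = q³, (p²q)⁴ = p², (p²q)⁵ = pq, (p²q)⁶ = q², (p²q)⁷ = p²q³, (p²q)⁸ = p, (p²q)⁹ = q, (p²q)¹⁰ = p²q², (p²q)¹¹ = pq³, (p²q)¹² = e.
The smallest positive k with (p²q)ᵏ = e is 12, so |⟨p²q⟩| = 12.

Answer: 12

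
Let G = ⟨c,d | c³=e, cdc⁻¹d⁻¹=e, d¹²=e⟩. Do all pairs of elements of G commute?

Each pair of generators commutes: c·d = cd = d·c. Since the generators pairwise commute, every element of G commutes with every other, so G is abelian.

Answer: Yes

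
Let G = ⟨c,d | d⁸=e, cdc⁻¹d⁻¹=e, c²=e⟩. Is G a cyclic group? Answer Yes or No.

|G| = 16, but the maximum element order in G is 8 < 16. No single element generates all of G, so G is not cyclic.

Answer: No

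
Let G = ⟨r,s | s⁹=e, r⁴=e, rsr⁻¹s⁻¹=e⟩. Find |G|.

Enumerate words in the generators, reducing via the relations: the distinct elements are
  {e, r, s, rs, r², r³, s², s³, s⁴, s⁵, s⁶, s⁷, s⁸, rs², rs³, rs⁴, rs⁵, rs⁶, rs⁷, rs⁸, r²s, r³s, r²s², r²s³, r²s⁴, r²s⁵, r²s⁶, r²s⁷, r²s⁸, r³s², r³s³, r³s⁴, r³s⁵, r³s⁶, r³s⁷, r³s⁸}.
No further products give new elements, so |G| = 36.

Answer: 36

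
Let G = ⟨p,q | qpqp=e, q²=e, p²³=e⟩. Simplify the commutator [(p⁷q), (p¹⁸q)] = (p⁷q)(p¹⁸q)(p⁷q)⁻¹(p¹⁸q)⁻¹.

[(p⁷q), (p¹⁸q)] = (p⁷q)·(p¹⁸q)·(p⁷q)⁻¹·(p¹⁸q)⁻¹.
  (p⁷q) · (p¹⁸q) = p¹²
  (p¹²) · (p⁷q) = p¹⁹q
  (p¹⁹q) · (p¹⁸q) = p

Answer: p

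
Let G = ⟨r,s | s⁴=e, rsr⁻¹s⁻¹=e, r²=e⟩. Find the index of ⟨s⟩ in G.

First find ord(s) by computing successive powers:
  s¹ = s, s² = s², s³ = s³, s⁴ = e.
So |⟨s⟩| = ord(s) = 4. With |G| = 8, by Lagrange [G : ⟨s⟩] = 8/4 = 2.

Answer: 2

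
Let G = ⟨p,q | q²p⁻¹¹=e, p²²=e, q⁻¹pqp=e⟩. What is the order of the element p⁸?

Compute successive powers until reaching e:
  (p⁸)¹ = p⁸, (p⁸)² = p¹⁶, (p⁸)³ = p², (p⁸)⁴ = p¹⁰, (p⁸)⁵ = p¹⁸, (p⁸)⁶ = p⁴, (p⁸)⁷ = p¹², (p⁸)⁸ = p²⁰, (p⁸)⁹ = p⁶, (p⁸)¹⁰ = p¹⁴, (p⁸)¹¹ = e.
The smallest positive k with (p⁸)ᵏ = e is 11.

Answer: 11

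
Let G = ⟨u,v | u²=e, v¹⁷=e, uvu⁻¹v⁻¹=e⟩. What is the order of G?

Enumerate words in the generators, reducing via the relations: the distinct elements are
  {e, u, v, uv, v², v³, v⁴, v⁵, v⁶, v⁷, v⁸, v⁹, uv², uv³, uv⁴, uv⁵, uv⁶, uv⁷, uv⁸, uv⁹, v¹², v¹³, v¹¹, v¹⁰, v¹⁴, v¹⁵, v¹⁶, uv¹², uv¹³, uv¹¹, uv¹⁰, uv¹⁴, uv¹⁵, uv¹⁶}.
No further products give new elements, so |G| = 34.

Answer: 34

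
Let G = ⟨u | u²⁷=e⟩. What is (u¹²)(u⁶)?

Compute (u¹²) · (u⁶) by multiplying left to right and reducing via the relations at each step:
  (u¹²) · u⁶ = u¹⁸

Answer: u¹⁸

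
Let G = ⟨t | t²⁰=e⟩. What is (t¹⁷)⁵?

Compute successive powers of (t¹⁷), reducing at each step:
  (t¹⁷)²: (t¹⁷) · t¹⁷ = t¹⁴
  (t¹⁷)³: (t¹⁴) · t¹⁷ = t¹¹
  (t¹⁷)⁴: (t¹¹) · t¹⁷ = t⁸
  (t¹⁷)⁵: (t⁸) · t¹⁷ = t⁵

Answer: t⁵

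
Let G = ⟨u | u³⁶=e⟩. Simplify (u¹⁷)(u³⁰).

Compute (u¹⁷) · (u³⁰) by multiplying left to right and reducing via the relations at each step:
  (u¹⁷) · u³⁰ = u¹¹

Answer: u¹¹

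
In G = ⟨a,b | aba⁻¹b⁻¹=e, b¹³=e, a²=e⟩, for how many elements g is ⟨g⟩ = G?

G is cyclic of order 26. An element generates G iff its order is 26, and a cyclic group of order 26 has exactly φ(26) = 12 such elements.

Answer: 12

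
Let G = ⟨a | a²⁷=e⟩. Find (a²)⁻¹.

The order of (a²) is 27 (smallest k with (a²)ᵏ = e), so (a²)⁻¹ = (a²)²⁶ = a²⁵.
Check: (a²) · (a²⁵) → (a²) · a²⁵ = e, giving e as required.

Answer: a²⁵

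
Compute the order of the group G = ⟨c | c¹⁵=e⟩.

G is generated by a single element, so G is cyclic. The relator gives c¹⁵ = e and no smaller power is forced to be e, so the 15 powers {c, e, c², c³, c⁴, c⁵, c⁶, c⁷, c⁸, c⁹, c¹², c¹³, c¹¹, c¹⁰, c¹⁴} are distinct. Hence |G| = 15.

Answer: 15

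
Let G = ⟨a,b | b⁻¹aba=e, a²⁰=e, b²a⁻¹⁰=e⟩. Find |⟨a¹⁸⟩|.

|⟨a¹⁸⟩| equals the order of a¹⁸. Compute successive powers until reaching e:
  (a¹⁸)¹ = a¹⁸, (a¹⁸)² = a¹⁶, (a¹⁸)³ = a¹⁴, (a¹⁸)⁴ = a¹², (a¹⁸)⁵ = a¹⁰, (a¹⁸)⁶ = a⁸, (a¹⁸)⁷ = a⁶, (a¹⁸)⁸ = a⁴, (a¹⁸)⁹ = a², (a¹⁸)¹⁰ = e.
The smallest positive k with (a¹⁸)ᵏ = e is 10, so |⟨a¹⁸⟩| = 10.

Answer: 10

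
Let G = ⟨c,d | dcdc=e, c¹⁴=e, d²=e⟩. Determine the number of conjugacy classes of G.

The conjugacy classes (representative and size) are:
  [e] (size 1), [c¹³] (size 2), [c²] (size 2), [c³] (size 2), [c¹⁰] (size 2), [c⁵] (size 2), [c⁸] (size 2), [c⁷] (size 1), [c⁶d] (size 7), [c⁹d] (size 7).
Class equation: 1 + 2 + 2 + 2 + 2 + 2 + 2 + 1 + 7 + 7 = 28 = |G|. So G has 10 conjugacy classes.

Answer: 10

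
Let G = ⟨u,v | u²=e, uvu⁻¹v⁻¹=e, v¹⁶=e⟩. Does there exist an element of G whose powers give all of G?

|G| = 32, but the maximum element order in G is 16 < 32. No single element generates all of G, so G is not cyclic.

Answer: No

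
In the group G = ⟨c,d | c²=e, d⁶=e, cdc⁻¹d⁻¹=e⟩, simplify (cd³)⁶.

Compute successive powers of (cd³), reducing at each step:
  (cd³)²: (cd³) · c = d³;   (d³) · d³ = e
  (cd³)³: e · c = c;   c · d³ = cd³
  (cd³)⁴: (cd³) · c = d³;   (d³) · d³ = e
  (cd³)⁵: e · c = c;   c · d³ = cd³
  (cd³)⁶: (cd³) · c = d³;   (d³) · d³ = e

Answer: e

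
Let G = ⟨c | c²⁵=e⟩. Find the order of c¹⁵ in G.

Compute successive powers until reaching e:
  (c¹⁵)¹ = c¹⁵, (c¹⁵)² = c⁵, (c¹⁵)³ = c²⁰, (c¹⁵)⁴ = c¹⁰, (c¹⁵)⁵ = e.
The smallest positive k with (c¹⁵)ᵏ = e is 5.

Answer: 5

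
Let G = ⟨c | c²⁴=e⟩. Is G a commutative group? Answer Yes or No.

G has a single generator, so G is cyclic and hence abelian.

Answer: Yes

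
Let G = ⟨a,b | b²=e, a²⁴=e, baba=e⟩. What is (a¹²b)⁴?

Compute successive powers of (a¹²b), reducing at each step:
  (a¹²b)²: (a¹²b) · a¹² = b;   b · b = e
  (a¹²b)³: e · a¹² = a¹²;   (a¹²) · b = a¹²b
  (a¹²b)⁴: (a¹²b) · a¹² = b;   b · b = e

Answer: e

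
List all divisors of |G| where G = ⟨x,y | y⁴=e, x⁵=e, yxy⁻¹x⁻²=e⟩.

|G| = 20 = 2² · 5. By Lagrange's theorem the order of any subgroup divides 20; the divisors of 20 are 1, 2, 4, 5, 10, 20.

Answer: 1, 2, 4, 5, 10, 20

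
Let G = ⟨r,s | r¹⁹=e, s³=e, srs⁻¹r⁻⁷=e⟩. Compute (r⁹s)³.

Compute successive powers of (r⁹s), reducing at each step:
  (r⁹s)²: (r⁹s) · r⁹ = r¹⁵s;   (r¹⁵s) · s = r¹⁵s²
  (r⁹s)³: (r¹⁵s²) · r⁹ = s²;   (s²) · s = e

Answer: e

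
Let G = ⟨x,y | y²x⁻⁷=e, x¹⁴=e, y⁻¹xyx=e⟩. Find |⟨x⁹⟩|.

|⟨x⁹⟩| equals the order of x⁹. Compute successive powers until reaching e:
  (x⁹)¹ = x⁹, (x⁹)² = x⁴, (x⁹)³ = x¹³, (x⁹)⁴ = x⁸, (x⁹)⁵ = x³, (x⁹)⁶ = x¹², (x⁹)⁷ = x⁷, (x⁹)⁸ = x², (x⁹)⁹ = x¹¹, (x⁹)¹⁰ = x⁶, (x⁹)¹¹ = x, (x⁹)¹² = x¹⁰, (x⁹)¹³ = x⁵, (x⁹)¹⁴ = e.
The smallest positive k with (x⁹)ᵏ = e is 14, so |⟨x⁹⟩| = 14.

Answer: 14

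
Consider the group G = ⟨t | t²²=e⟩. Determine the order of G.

G is generated by a single element, so G is cyclic. The relator gives t²² = e and no smaller power is forced to be e, so the 22 powers {e, t, t², t³, t⁴, t⁵, t⁶, t⁷, t⁸, t⁹, t²¹, t²⁰, t¹², t¹³, t¹¹, t¹⁰, t¹⁴, t¹⁵, t¹⁶, t¹⁷, t¹⁸, t¹⁹} are distinct. Hence |G| = 22.

Answer: 22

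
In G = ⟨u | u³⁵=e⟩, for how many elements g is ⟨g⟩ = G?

G is cyclic of order 35. An element generates G iff its order is 35, and a cyclic group of order 35 has exactly φ(35) = 24 such elements.

Answer: 24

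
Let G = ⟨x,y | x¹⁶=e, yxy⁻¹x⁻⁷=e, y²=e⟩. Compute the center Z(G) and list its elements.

An element z ∈ Z(G) iff z commutes with every generator.
For example x⁸ is central: (x⁸)·x = x⁹ = x·(x⁸); (x⁸)·y = x⁸y = y·(x⁸).
Whereas x ∉ Z(G) since x·y = xy ≠ x⁷y = y·x.
Checking each of the 32 elements this way gives Z(G) = {e, x⁸}, of order 2.

Answer: {e, x⁸}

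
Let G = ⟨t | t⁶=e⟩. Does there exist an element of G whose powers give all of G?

|G| = 6. The element t has order 6 (its powers give 6 distinct elements), so ⟨t⟩ = G and G is cyclic.

Answer: Yes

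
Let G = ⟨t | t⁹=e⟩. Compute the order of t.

Compute successive powers until reaching e:
  t¹ = t, t² = t², t³ = t³, t⁴ = t⁴, t⁵ = t⁵, t⁶ = t⁶, t⁷ = t⁷, t⁸ = t⁸, t⁹ = e.
The smallest positive k with tᵏ = e is 9.

Answer: 9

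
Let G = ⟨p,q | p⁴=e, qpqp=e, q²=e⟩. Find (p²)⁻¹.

The order of (p²) is 2 (smallest k with (p²)ᵏ = e), so (p²)⁻¹ = (p²)¹ = p².
Check: (p²) · (p²) → (p²) · p² = e, giving e as required.

Answer: p²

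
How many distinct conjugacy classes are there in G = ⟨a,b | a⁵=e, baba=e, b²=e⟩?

The conjugacy classes (representative and size) are:
  [e] (size 1), [a] (size 2), [a²] (size 2), [b] (size 5).
Class equation: 1 + 2 + 2 + 5 = 10 = |G|. So G has 4 conjugacy classes.

Answer: 4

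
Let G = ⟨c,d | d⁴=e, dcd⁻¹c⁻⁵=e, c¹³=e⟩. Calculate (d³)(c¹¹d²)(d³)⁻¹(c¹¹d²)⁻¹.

[(d³), (c¹¹d²)] = (d³)·(c¹¹d²)·(d³)⁻¹·(c¹¹d²)⁻¹.
  (d³) · (c¹¹d²) = c¹⁰d
  (c¹⁰d) · d = c¹⁰d²
  (c¹⁰d²) · (c¹¹d²) = c¹²

Answer: c¹²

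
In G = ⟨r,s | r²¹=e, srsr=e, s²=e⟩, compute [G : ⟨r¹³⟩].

First find ord(r¹³) by computing successive powers:
  (r¹³)¹ = r¹³, (r¹³)² = r⁵, (r¹³)³ = r¹⁸, (r¹³)⁴ = r¹⁰, (r¹³)⁵ = r², (r¹³)⁶ = r¹⁵, (r¹³)⁷ = r⁷, (r¹³)⁸ = r²⁰, (r¹³)⁹ = r¹², (r¹³)¹⁰ = r⁴, (r¹³)¹¹ = r¹⁷, (r¹³)¹² = r⁹, (r¹³)¹³ = r, (r¹³)¹⁴ = r¹⁴, (r¹³)¹⁵ = r⁶, (r¹³)¹⁶ = r¹⁹, (r¹³)¹⁷ = r¹¹, (r¹³)¹⁸ = r³, (r¹³)¹⁹ = r¹⁶, (r¹³)²⁰ = r⁸, (r¹³)²¹ = e.
So |⟨r¹³⟩| = ord(r¹³) = 21. With |G| = 42, by Lagrange [G : ⟨r¹³⟩] = 42/21 = 2.

Answer: 2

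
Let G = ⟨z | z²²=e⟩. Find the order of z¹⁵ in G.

Compute successive powers until reaching e:
  (z¹⁵)¹ = z¹⁵, (z¹⁵)² = z⁸, (z¹⁵)³ = z, (z¹⁵)⁴ = z¹⁶, (z¹⁵)⁵ = z⁹, (z¹⁵)⁶ = z², (z¹⁵)⁷ = z¹⁷, (z¹⁵)⁸ = z¹⁰, (z¹⁵)⁹ = z³, (z¹⁵)¹⁰ = z¹⁸, (z¹⁵)¹¹ = z¹¹, (z¹⁵)¹² = z⁴, (z¹⁵)¹³ = z¹⁹, (z¹⁵)¹⁴ = z¹², (z¹⁵)¹⁵ = z⁵, (z¹⁵)¹⁶ = z²⁰, (z¹⁵)¹⁷ = z¹³, (z¹⁵)¹⁸ = z⁶, (z¹⁵)¹⁹ = z²¹, (z¹⁵)²⁰ = z¹⁴, (z¹⁵)²¹ = z⁷, (z¹⁵)²² = e.
The smallest positive k with (z¹⁵)ᵏ = e is 22.

Answer: 22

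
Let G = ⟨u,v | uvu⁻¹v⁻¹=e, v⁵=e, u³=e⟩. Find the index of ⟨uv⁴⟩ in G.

First find ord(uv⁴) by computing successive powers:
  (uv⁴)¹ = uv⁴, (uv⁴)² = u²v³, (uv⁴)³ = v², (uv⁴)⁴ = uv, (uv⁴)⁵ = u², (uv⁴)⁶ = v⁴, (uv⁴)⁷ = uv³, (uv⁴)⁸ = u²v², (uv⁴)⁹ = v, (uv⁴)¹⁰ = u, (uv⁴)¹¹ = u²v⁴, (uv⁴)¹² = v³, (uv⁴)¹³ = uv², (uv⁴)¹⁴ = u²v, (uv⁴)¹⁵ = e.
So |⟨uv⁴⟩| = ord(uv⁴) = 15. With |G| = 15, by Lagrange [G : ⟨uv⁴⟩] = 15/15 = 1.

Answer: 1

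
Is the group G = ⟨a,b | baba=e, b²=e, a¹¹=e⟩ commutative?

a·b = ab but b·a = a¹⁰b, so a·b ≠ b·a and G is not abelian.

Answer: No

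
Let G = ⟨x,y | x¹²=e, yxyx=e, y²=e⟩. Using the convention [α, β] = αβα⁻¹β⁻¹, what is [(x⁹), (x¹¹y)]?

[(x⁹), (x¹¹y)] = (x⁹)·(x¹¹y)·(x⁹)⁻¹·(x¹¹y)⁻¹.
  (x⁹) · (x¹¹y) = x⁸y
  (x⁸y) · (x³) = x⁵y
  (x⁵y) · (x¹¹y) = x⁶

Answer: x⁶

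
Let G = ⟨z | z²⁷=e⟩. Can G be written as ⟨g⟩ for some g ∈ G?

|G| = 27. The element z has order 27 (its powers give 27 distinct elements), so ⟨z⟩ = G and G is cyclic.

Answer: Yes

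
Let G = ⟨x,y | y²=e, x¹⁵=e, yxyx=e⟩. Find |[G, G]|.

G' = [G, G] is generated by all commutators. The generator-pair commutators are: [x, y] = x².
The subgroup they normally generate is {e, x, x², x³, x⁴, x⁵, x⁶, x⁷, x⁸, x⁹, x¹⁰, x¹¹, x¹², x¹³, x¹⁴}, of order 15.
Check: |G/G'| = 30/15 = 2 is the order of the abelianisation.

Answer: 15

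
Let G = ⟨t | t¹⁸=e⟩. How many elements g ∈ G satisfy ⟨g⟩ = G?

G is cyclic of order 18. An element generates G iff its order is 18, and a cyclic group of order 18 has exactly φ(18) = 6 such elements.

Answer: 6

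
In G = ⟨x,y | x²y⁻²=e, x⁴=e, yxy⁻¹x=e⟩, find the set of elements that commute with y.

⟨y⟩ ⊆ C_G(y) since powers of y commute with y; so |C_G(y)| ≥ |⟨y⟩| = 4.
By orbit–stabilizer, |C_G(y)| = |G| / |conj. class of y| = 8 / 2 = 4.
The 4 elements commuting with y are {e, x², y, y⁻¹}.

Answer: {e, x², y, y⁻¹}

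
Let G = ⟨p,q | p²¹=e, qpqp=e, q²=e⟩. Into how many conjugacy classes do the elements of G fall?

The conjugacy classes (representative and size) are:
  [e] (size 1), [p²⁰] (size 2), [p²] (size 2), [p³] (size 2), [p¹⁷] (size 2), [p⁵] (size 2), [p⁶] (size 2), [p⁷] (size 2), [p⁸] (size 2), [p⁹] (size 2), [p¹⁰] (size 2), [q] (size 21).
Class equation: 1 + 2 + 2 + 2 + 2 + 2 + 2 + 2 + 2 + 2 + 2 + 21 = 42 = |G|. So G has 12 conjugacy classes.

Answer: 12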